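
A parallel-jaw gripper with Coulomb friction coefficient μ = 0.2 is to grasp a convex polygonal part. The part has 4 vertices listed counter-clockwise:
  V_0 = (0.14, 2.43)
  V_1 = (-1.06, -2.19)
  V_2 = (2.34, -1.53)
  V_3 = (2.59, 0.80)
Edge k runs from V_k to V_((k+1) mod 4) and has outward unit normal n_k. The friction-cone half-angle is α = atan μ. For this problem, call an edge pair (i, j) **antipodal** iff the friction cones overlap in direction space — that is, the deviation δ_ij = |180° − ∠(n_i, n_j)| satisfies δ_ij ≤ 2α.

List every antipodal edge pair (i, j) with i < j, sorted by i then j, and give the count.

count = 1; pairs: (0,2)

α = atan 0.2 = 11.31°;  2α = 22.62°
n_0 = (-0.9679, +0.2514)
n_1 = (+0.1906, -0.9817)
n_2 = (+0.9943, -0.1067)
n_3 = (+0.5539, +0.8326)
  (0,1): δ = 64.45°  ·
  (0,2): δ = 8.44°  ✓
  (0,3): δ = 70.92°  ·
  (1,2): δ = 107.11°  ·
  (1,3): δ = 44.62°  ·
  (2,3): δ = 117.51°  ·
antipodal pairs: 1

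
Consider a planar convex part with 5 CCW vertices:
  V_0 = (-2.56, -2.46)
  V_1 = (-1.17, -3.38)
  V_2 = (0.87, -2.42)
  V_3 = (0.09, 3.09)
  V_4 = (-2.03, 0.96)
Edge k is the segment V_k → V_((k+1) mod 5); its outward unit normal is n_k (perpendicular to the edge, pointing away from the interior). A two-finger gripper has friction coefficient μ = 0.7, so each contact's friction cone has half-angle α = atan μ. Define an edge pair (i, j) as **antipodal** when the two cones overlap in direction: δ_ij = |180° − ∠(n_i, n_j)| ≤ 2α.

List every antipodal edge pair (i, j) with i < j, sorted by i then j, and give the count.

count = 5; pairs: (0,2), (1,3), (1,4), (2,3), (2,4)

α = atan 0.7 = 34.99°;  2α = 69.98°
n_0 = (-0.5519, -0.8339)
n_1 = (+0.4258, -0.9048)
n_2 = (+0.9901, +0.1402)
n_3 = (-0.7088, +0.7054)
n_4 = (-0.9882, +0.1531)
  (0,1): δ = 121.30°  ·
  (0,2): δ = 48.44°  ✓
  (0,3): δ = 78.63°  ·
  (0,4): δ = 114.69°  ·
  (1,2): δ = 107.14°  ·
  (1,3): δ = 19.93°  ✓
  (1,4): δ = 55.99°  ✓
  (2,3): δ = 52.92°  ✓
  (2,4): δ = 16.87°  ✓
  (3,4): δ = 143.94°  ·
antipodal pairs: 5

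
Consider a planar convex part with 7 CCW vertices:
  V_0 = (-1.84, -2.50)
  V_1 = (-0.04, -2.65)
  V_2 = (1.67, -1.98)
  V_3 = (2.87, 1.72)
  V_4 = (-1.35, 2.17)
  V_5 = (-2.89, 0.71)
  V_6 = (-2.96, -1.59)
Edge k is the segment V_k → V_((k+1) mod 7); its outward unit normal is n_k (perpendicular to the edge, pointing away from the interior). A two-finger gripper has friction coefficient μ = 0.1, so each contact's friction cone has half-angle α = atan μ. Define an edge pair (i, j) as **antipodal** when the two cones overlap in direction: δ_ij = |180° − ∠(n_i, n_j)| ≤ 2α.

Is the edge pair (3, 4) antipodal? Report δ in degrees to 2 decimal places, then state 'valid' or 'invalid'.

α = atan 0.1 = 5.71°;  2α = 11.42°
edge 3: e_3 = (-4.22, +0.45);  n_3 = (+0.1060, +0.9944)
edge 4: e_4 = (-1.54, -1.46);  n_4 = (-0.6880, +0.7257)
∠(n_3, n_4) = 49.56°
δ = |180° − 49.56°| = 130.44°
130.44° > 2α = 11.42°  →  invalid

δ = 130.44°, invalid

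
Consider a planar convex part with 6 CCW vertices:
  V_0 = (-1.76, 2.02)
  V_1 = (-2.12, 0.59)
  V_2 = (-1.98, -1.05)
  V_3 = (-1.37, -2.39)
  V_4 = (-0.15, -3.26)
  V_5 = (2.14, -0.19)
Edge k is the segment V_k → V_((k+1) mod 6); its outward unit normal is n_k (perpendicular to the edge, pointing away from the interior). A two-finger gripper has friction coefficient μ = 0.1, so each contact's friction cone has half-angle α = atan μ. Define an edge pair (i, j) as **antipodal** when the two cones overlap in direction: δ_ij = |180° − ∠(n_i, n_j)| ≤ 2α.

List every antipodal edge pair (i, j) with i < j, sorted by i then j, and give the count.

α = atan 0.1 = 5.71°;  2α = 11.42°
n_0 = (-0.9697, +0.2441)
n_1 = (-0.9964, -0.0851)
n_2 = (-0.9101, -0.4143)
n_3 = (-0.5806, -0.8142)
n_4 = (+0.8016, -0.5979)
n_5 = (+0.4930, +0.8700)
  (0,1): δ = 160.99°  ·
  (0,2): δ = 141.39°  ·
  (0,3): δ = 111.36°  ·
  (0,4): δ = 22.59°  ·
  (0,5): δ = 74.59°  ·
  (1,2): δ = 160.40°  ·
  (1,3): δ = 130.37°  ·
  (1,4): δ = 41.60°  ·
  (1,5): δ = 55.58°  ·
  (2,3): δ = 149.97°  ·
  (2,4): δ = 61.20°  ·
  (2,5): δ = 35.99°  ·
  (3,4): δ = 91.23°  ·
  (3,5): δ = 5.95°  ✓
  (4,5): δ = 82.82°  ·
antipodal pairs: 1

count = 1; pairs: (3,5)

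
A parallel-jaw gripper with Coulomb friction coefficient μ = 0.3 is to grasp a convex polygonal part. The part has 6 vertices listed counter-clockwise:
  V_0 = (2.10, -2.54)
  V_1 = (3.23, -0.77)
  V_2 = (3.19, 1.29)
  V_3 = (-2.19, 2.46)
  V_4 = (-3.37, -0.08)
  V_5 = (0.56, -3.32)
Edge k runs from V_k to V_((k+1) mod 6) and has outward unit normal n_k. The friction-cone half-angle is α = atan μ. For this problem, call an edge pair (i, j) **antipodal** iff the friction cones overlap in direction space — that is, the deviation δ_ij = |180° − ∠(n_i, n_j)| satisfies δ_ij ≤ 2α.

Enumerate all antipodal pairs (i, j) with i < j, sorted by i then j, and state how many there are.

α = atan 0.3 = 16.70°;  2α = 33.40°
n_0 = (+0.8429, -0.5381)
n_1 = (+0.9998, +0.0194)
n_2 = (+0.2125, +0.9772)
n_3 = (-0.9069, +0.4213)
n_4 = (-0.6361, -0.7716)
n_5 = (+0.4518, -0.8921)
  (0,1): δ = 146.33°  ·
  (0,2): δ = 69.71°  ·
  (0,3): δ = 7.64°  ✓
  (0,4): δ = 83.05°  ·
  (0,5): δ = 149.42°  ·
  (1,2): δ = 103.38°  ·
  (1,3): δ = 26.03°  ✓
  (1,4): δ = 49.38°  ·
  (1,5): δ = 115.75°  ·
  (2,3): δ = 102.65°  ·
  (2,4): δ = 27.23°  ✓
  (2,5): δ = 39.13°  ·
  (3,4): δ = 104.59°  ·
  (3,5): δ = 38.22°  ·
  (4,5): δ = 113.63°  ·
antipodal pairs: 3

count = 3; pairs: (0,3), (1,3), (2,4)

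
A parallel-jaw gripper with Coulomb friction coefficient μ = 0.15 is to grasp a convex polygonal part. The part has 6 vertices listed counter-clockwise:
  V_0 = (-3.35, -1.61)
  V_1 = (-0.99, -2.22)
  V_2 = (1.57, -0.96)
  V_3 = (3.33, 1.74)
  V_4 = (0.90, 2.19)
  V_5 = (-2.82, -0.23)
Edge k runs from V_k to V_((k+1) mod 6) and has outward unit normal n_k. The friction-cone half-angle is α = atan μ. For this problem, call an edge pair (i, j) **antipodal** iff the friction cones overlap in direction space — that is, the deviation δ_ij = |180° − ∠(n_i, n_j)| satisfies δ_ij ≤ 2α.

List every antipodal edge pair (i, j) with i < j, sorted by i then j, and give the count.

count = 3; pairs: (0,3), (1,4), (2,5)

α = atan 0.15 = 8.53°;  2α = 17.06°
n_0 = (-0.2503, -0.9682)
n_1 = (+0.4416, -0.8972)
n_2 = (+0.8377, -0.5461)
n_3 = (+0.1821, +0.9833)
n_4 = (-0.5453, +0.8382)
n_5 = (-0.9335, +0.3585)
  (0,1): δ = 139.30°  ·
  (0,2): δ = 108.61°  ·
  (0,3): δ = 4.00°  ✓
  (0,4): δ = 47.54°  ·
  (0,5): δ = 83.48°  ·
  (1,2): δ = 149.30°  ·
  (1,3): δ = 36.70°  ·
  (1,4): δ = 6.84°  ✓
  (1,5): δ = 42.78°  ·
  (2,3): δ = 67.39°  ·
  (2,4): δ = 23.86°  ·
  (2,5): δ = 12.09°  ✓
  (3,4): δ = 136.46°  ·
  (3,5): δ = 100.52°  ·
  (4,5): δ = 144.06°  ·
antipodal pairs: 3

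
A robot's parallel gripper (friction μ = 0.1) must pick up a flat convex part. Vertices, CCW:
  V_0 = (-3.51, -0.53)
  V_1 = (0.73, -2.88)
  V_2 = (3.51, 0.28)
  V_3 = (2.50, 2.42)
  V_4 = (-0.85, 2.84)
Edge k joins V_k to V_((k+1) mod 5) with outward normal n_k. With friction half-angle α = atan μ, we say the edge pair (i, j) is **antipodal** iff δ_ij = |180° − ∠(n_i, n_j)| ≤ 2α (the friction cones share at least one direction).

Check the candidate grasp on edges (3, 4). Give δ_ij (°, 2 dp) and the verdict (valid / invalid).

δ = 121.14°, invalid

α = atan 0.1 = 5.71°;  2α = 11.42°
edge 3: e_3 = (-3.35, +0.42);  n_3 = (+0.1244, +0.9922)
edge 4: e_4 = (-2.66, -3.37);  n_4 = (-0.7849, +0.6196)
∠(n_3, n_4) = 58.86°
δ = |180° − 58.86°| = 121.14°
121.14° > 2α = 11.42°  →  invalid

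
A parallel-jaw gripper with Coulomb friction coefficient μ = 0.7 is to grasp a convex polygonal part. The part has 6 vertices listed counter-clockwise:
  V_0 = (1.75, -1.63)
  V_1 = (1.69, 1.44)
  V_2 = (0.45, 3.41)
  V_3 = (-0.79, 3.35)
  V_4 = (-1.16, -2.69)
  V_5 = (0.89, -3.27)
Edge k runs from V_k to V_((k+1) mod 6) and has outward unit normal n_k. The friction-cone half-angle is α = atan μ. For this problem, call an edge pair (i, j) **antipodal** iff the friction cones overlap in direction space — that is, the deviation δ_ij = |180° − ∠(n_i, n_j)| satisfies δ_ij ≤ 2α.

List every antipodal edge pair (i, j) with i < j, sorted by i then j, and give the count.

α = atan 0.7 = 34.99°;  2α = 69.98°
n_0 = (+0.9998, +0.0195)
n_1 = (+0.8463, +0.5327)
n_2 = (-0.0483, +0.9988)
n_3 = (-0.9981, +0.0611)
n_4 = (-0.2722, -0.9622)
n_5 = (+0.8856, -0.4644)
  (0,1): δ = 148.93°  ·
  (0,2): δ = 88.35°  ·
  (0,3): δ = 4.63°  ✓
  (0,4): δ = 73.08°  ·
  (0,5): δ = 151.21°  ·
  (1,2): δ = 119.42°  ·
  (1,3): δ = 35.69°  ✓
  (1,4): δ = 42.01°  ✓
  (1,5): δ = 120.14°  ·
  (2,3): δ = 96.28°  ·
  (2,4): δ = 18.57°  ✓
  (2,5): δ = 59.56°  ✓
  (3,4): δ = 102.29°  ·
  (3,5): δ = 24.17°  ✓
  (4,5): δ = 101.87°  ·
antipodal pairs: 6

count = 6; pairs: (0,3), (1,3), (1,4), (2,4), (2,5), (3,5)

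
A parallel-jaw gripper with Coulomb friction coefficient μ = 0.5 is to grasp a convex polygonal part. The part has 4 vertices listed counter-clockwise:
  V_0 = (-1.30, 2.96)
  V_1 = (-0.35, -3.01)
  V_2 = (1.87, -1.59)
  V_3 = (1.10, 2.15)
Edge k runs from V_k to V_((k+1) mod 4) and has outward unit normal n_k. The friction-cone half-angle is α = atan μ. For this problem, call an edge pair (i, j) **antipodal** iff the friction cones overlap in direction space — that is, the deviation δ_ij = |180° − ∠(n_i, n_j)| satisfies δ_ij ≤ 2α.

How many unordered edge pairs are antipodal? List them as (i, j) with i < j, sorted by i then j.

α = atan 0.5 = 26.57°;  2α = 53.13°
n_0 = (-0.9876, -0.1572)
n_1 = (+0.5388, -0.8424)
n_2 = (+0.9795, +0.2017)
n_3 = (+0.3198, +0.9475)
  (0,1): δ = 66.44°  ·
  (0,2): δ = 2.59°  ✓
  (0,3): δ = 62.31°  ·
  (1,2): δ = 110.97°  ·
  (1,3): δ = 51.25°  ✓
  (2,3): δ = 120.28°  ·
antipodal pairs: 2

count = 2; pairs: (0,2), (1,3)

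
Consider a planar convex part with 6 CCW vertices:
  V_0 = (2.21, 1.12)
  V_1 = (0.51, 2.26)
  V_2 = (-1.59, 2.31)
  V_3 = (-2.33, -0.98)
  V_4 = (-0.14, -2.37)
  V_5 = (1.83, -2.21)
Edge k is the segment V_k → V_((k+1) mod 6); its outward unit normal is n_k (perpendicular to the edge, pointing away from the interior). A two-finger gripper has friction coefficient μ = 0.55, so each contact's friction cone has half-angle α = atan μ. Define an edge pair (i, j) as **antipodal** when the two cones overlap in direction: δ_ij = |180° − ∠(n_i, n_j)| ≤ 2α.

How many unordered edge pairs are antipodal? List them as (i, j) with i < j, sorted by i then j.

α = atan 0.55 = 28.81°;  2α = 57.62°
n_0 = (+0.5570, +0.8305)
n_1 = (+0.0238, +0.9997)
n_2 = (-0.9756, +0.2194)
n_3 = (-0.5359, -0.8443)
n_4 = (+0.0810, -0.9967)
n_5 = (+0.9936, -0.1134)
  (0,1): δ = 147.52°  ·
  (0,2): δ = 68.83°  ·
  (0,3): δ = 1.44°  ✓
  (0,4): δ = 38.49°  ✓
  (0,5): δ = 117.34°  ·
  (1,2): δ = 101.31°  ·
  (1,3): δ = 31.04°  ✓
  (1,4): δ = 6.01°  ✓
  (1,5): δ = 84.85°  ·
  (2,3): δ = 109.73°  ·
  (2,4): δ = 72.68°  ·
  (2,5): δ = 6.17°  ✓
  (3,4): δ = 142.95°  ·
  (3,5): δ = 64.11°  ·
  (4,5): δ = 101.15°  ·
antipodal pairs: 5

count = 5; pairs: (0,3), (0,4), (1,3), (1,4), (2,5)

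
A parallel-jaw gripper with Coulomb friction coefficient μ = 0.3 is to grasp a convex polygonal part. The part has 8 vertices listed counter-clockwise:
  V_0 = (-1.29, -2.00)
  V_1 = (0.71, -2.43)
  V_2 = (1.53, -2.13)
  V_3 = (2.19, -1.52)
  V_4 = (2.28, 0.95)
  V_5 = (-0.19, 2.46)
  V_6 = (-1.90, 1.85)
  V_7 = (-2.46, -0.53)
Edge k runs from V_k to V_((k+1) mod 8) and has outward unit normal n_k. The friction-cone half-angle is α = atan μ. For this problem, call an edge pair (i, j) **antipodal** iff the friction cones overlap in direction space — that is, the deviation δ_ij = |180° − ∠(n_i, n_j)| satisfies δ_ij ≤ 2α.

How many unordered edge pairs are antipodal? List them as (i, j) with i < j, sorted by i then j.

α = atan 0.3 = 16.70°;  2α = 33.40°
n_0 = (-0.2102, -0.9777)
n_1 = (+0.3436, -0.9391)
n_2 = (+0.6787, -0.7344)
n_3 = (+0.9993, -0.0364)
n_4 = (+0.5216, +0.8532)
n_5 = (-0.3360, +0.9419)
n_6 = (-0.9734, +0.2290)
n_7 = (-0.7824, -0.6227)
  (0,1): δ = 147.77°  ·
  (0,2): δ = 125.12°  ·
  (0,3): δ = 79.95°  ·
  (0,4): δ = 19.31°  ✓
  (0,5): δ = 31.77°  ✓
  (0,6): δ = 88.89°  ·
  (0,7): δ = 140.65°  ·
  (1,2): δ = 157.35°  ·
  (1,3): δ = 112.18°  ·
  (1,4): δ = 51.53°  ·
  (1,5): δ = 0.46°  ✓
  (1,6): δ = 56.66°  ·
  (1,7): δ = 108.42°  ·
  (2,3): δ = 134.83°  ·
  (2,4): δ = 74.18°  ·
  (2,5): δ = 23.11°  ✓
  (2,6): δ = 34.01°  ·
  (2,7): δ = 85.77°  ·
  (3,4): δ = 119.35°  ·
  (3,5): δ = 68.28°  ·
  (3,6): δ = 11.15°  ✓
  (3,7): δ = 40.60°  ·
  (4,5): δ = 128.93°  ·
  (4,6): δ = 71.80°  ·
  (4,7): δ = 20.04°  ✓
  (5,6): δ = 122.87°  ·
  (5,7): δ = 71.12°  ·
  (6,7): δ = 128.24°  ·
antipodal pairs: 6

count = 6; pairs: (0,4), (0,5), (1,5), (2,5), (3,6), (4,7)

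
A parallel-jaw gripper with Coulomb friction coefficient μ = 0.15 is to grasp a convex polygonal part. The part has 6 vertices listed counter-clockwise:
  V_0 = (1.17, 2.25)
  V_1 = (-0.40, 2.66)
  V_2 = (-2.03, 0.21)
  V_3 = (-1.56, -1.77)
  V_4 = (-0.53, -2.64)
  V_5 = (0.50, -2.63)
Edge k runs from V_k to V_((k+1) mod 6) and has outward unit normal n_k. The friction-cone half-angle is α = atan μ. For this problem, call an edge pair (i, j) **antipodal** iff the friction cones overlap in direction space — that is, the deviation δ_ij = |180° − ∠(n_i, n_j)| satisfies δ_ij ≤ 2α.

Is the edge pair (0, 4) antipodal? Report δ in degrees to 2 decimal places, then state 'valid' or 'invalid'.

α = atan 0.15 = 8.53°;  2α = 17.06°
edge 0: e_0 = (-1.57, +0.41);  n_0 = (+0.2527, +0.9676)
edge 4: e_4 = (+1.03, +0.01);  n_4 = (+0.0097, -1.0000)
∠(n_0, n_4) = 164.81°
δ = |180° − 164.81°| = 15.19°
15.19° ≤ 2α = 17.06°  →  valid

δ = 15.19°, valid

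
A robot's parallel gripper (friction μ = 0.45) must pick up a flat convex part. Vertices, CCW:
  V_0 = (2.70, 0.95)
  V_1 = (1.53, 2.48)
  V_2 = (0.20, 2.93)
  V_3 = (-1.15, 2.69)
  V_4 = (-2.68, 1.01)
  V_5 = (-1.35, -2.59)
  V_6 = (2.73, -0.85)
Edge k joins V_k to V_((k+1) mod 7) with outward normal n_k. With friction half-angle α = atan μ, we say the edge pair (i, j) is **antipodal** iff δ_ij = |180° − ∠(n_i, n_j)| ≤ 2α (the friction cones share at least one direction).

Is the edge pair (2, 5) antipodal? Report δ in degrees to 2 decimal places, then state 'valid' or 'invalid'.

α = atan 0.45 = 24.23°;  2α = 48.46°
edge 2: e_2 = (-1.35, -0.24);  n_2 = (-0.1750, +0.9846)
edge 5: e_5 = (+4.08, +1.74);  n_5 = (+0.3923, -0.9198)
∠(n_2, n_5) = 166.98°
δ = |180° − 166.98°| = 13.02°
13.02° ≤ 2α = 48.46°  →  valid

δ = 13.02°, valid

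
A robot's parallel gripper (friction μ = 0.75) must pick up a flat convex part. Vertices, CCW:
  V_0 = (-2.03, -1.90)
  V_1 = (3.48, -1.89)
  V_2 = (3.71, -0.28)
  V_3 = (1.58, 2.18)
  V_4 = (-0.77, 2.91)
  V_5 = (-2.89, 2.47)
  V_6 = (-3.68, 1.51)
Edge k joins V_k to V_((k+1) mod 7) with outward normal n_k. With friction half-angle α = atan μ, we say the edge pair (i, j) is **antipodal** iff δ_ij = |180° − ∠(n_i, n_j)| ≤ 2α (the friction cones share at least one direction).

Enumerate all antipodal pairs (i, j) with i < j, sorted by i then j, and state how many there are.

count = 9; pairs: (0,2), (0,3), (0,4), (0,5), (1,4), (1,5), (1,6), (2,6), (3,6)

α = atan 0.75 = 36.87°;  2α = 73.74°
n_0 = (+0.0018, -1.0000)
n_1 = (+0.9899, -0.1414)
n_2 = (+0.7560, +0.6546)
n_3 = (+0.2967, +0.9550)
n_4 = (-0.2032, +0.9791)
n_5 = (-0.7722, +0.6354)
n_6 = (-0.9002, -0.4356)
  (0,1): δ = 98.23°  ·
  (0,2): δ = 49.22°  ✓
  (0,3): δ = 17.36°  ✓
  (0,4): δ = 11.62°  ✓
  (0,5): δ = 50.44°  ✓
  (0,6): δ = 115.72°  ·
  (1,2): δ = 130.98°  ·
  (1,3): δ = 99.13°  ·
  (1,4): δ = 70.14°  ✓
  (1,5): δ = 31.32°  ✓
  (1,6): δ = 33.95°  ✓
  (2,3): δ = 148.14°  ·
  (2,4): δ = 119.16°  ·
  (2,5): δ = 80.34°  ·
  (2,6): δ = 15.07°  ✓
  (3,4): δ = 151.02°  ·
  (3,5): δ = 112.19°  ·
  (3,6): δ = 46.92°  ✓
  (4,5): δ = 141.18°  ·
  (4,6): δ = 75.90°  ·
  (5,6): δ = 114.73°  ·
antipodal pairs: 9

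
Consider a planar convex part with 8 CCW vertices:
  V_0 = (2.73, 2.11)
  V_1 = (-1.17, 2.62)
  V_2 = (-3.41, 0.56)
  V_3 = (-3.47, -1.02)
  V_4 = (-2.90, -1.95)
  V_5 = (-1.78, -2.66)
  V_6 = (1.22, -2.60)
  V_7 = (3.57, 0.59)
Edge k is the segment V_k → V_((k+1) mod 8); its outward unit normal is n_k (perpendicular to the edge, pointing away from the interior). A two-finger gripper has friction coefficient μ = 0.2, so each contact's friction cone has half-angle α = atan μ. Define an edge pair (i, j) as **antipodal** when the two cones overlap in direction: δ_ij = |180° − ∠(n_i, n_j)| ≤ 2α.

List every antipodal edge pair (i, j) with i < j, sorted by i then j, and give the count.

count = 3; pairs: (0,5), (1,6), (3,7)

α = atan 0.2 = 11.31°;  2α = 22.62°
n_0 = (+0.1297, +0.9916)
n_1 = (-0.6769, +0.7361)
n_2 = (-0.9993, +0.0379)
n_3 = (-0.8526, -0.5226)
n_4 = (-0.5354, -0.8446)
n_5 = (+0.0200, -0.9998)
n_6 = (+0.8051, -0.5931)
n_7 = (+0.8752, +0.4837)
  (0,1): δ = 129.95°  ·
  (0,2): δ = 84.72°  ·
  (0,3): δ = 51.05°  ·
  (0,4): δ = 24.92°  ·
  (0,5): δ = 8.60°  ✓
  (0,6): δ = 61.07°  ·
  (0,7): δ = 126.38°  ·
  (1,2): δ = 134.78°  ·
  (1,3): δ = 101.10°  ·
  (1,4): δ = 74.97°  ·
  (1,5): δ = 41.46°  ·
  (1,6): δ = 11.02°  ✓
  (1,7): δ = 76.32°  ·
  (2,3): δ = 146.32°  ·
  (2,4): δ = 120.20°  ·
  (2,5): δ = 86.68°  ·
  (2,6): δ = 34.20°  ·
  (2,7): δ = 31.10°  ·
  (3,4): δ = 153.88°  ·
  (3,5): δ = 120.36°  ·
  (3,6): δ = 67.88°  ·
  (3,7): δ = 2.58°  ✓
  (4,5): δ = 146.48°  ·
  (4,6): δ = 94.01°  ·
  (4,7): δ = 28.70°  ·
  (5,6): δ = 127.52°  ·
  (5,7): δ = 62.22°  ·
  (6,7): δ = 114.70°  ·
antipodal pairs: 3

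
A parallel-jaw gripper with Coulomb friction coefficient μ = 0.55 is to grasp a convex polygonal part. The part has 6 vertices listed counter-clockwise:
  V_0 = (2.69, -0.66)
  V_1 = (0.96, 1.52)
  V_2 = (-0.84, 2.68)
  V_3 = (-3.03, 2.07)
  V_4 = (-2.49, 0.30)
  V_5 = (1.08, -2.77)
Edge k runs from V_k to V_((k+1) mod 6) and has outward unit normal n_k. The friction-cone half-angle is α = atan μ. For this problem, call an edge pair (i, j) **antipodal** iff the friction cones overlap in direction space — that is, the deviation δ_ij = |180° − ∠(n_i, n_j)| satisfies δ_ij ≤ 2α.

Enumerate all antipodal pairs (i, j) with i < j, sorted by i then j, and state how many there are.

α = atan 0.55 = 28.81°;  2α = 57.62°
n_0 = (+0.7833, +0.6216)
n_1 = (+0.5417, +0.8406)
n_2 = (-0.2683, +0.9633)
n_3 = (-0.9565, -0.2918)
n_4 = (-0.6520, -0.7582)
n_5 = (+0.7950, -0.6066)
  (0,1): δ = 161.23°  ·
  (0,2): δ = 112.87°  ·
  (0,3): δ = 21.47°  ✓
  (0,4): δ = 10.87°  ✓
  (0,5): δ = 104.22°  ·
  (1,2): δ = 131.64°  ·
  (1,3): δ = 40.23°  ✓
  (1,4): δ = 7.89°  ✓
  (1,5): δ = 85.45°  ·
  (2,3): δ = 88.60°  ·
  (2,4): δ = 56.26°  ✓
  (2,5): δ = 37.09°  ✓
  (3,4): δ = 147.66°  ·
  (3,5): δ = 54.31°  ✓
  (4,5): δ = 86.65°  ·
antipodal pairs: 7

count = 7; pairs: (0,3), (0,4), (1,3), (1,4), (2,4), (2,5), (3,5)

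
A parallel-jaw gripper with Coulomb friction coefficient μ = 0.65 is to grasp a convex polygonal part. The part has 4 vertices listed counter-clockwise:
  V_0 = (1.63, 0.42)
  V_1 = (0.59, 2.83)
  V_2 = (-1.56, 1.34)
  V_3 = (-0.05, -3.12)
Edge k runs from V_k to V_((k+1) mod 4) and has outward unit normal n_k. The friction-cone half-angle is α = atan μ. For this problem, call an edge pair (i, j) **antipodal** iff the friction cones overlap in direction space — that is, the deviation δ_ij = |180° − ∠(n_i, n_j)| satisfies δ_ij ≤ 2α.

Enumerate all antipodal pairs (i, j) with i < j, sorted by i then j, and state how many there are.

count = 3; pairs: (0,2), (1,3), (2,3)

α = atan 0.65 = 33.02°;  2α = 66.05°
n_0 = (+0.9182, +0.3962)
n_1 = (-0.5696, +0.8219)
n_2 = (-0.9472, -0.3207)
n_3 = (+0.9034, -0.4287)
  (0,1): δ = 78.62°  ·
  (0,2): δ = 4.64°  ✓
  (0,3): δ = 131.27°  ·
  (1,2): δ = 106.02°  ·
  (1,3): δ = 29.89°  ✓
  (2,3): δ = 44.09°  ✓
antipodal pairs: 3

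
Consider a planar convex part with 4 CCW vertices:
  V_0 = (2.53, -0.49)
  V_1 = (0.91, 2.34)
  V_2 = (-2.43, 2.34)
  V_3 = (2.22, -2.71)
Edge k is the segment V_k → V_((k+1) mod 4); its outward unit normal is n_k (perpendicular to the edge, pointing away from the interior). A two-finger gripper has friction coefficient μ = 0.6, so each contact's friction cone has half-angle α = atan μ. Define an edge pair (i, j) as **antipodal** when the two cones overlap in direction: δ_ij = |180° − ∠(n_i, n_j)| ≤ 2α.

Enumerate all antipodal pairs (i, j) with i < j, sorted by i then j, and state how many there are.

α = atan 0.6 = 30.96°;  2α = 61.93°
n_0 = (+0.8679, +0.4968)
n_1 = (+0.0000, +1.0000)
n_2 = (-0.7356, -0.6774)
n_3 = (+0.9904, -0.1383)
  (0,1): δ = 119.79°  ·
  (0,2): δ = 12.85°  ✓
  (0,3): δ = 142.26°  ·
  (1,2): δ = 47.36°  ✓
  (1,3): δ = 82.05°  ·
  (2,3): δ = 50.59°  ✓
antipodal pairs: 3

count = 3; pairs: (0,2), (1,2), (2,3)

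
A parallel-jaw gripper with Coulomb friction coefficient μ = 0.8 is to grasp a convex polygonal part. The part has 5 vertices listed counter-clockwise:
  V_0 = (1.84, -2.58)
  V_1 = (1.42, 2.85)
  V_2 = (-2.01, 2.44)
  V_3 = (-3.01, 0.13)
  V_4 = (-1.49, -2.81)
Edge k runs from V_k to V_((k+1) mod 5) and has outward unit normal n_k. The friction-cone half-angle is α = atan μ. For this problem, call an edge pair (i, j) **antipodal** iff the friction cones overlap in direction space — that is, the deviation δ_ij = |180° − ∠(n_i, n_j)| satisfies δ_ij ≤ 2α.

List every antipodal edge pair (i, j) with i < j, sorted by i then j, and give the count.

α = atan 0.8 = 38.66°;  2α = 77.32°
n_0 = (+0.9970, +0.0771)
n_1 = (-0.1187, +0.9929)
n_2 = (-0.9177, +0.3973)
n_3 = (-0.8883, -0.4593)
n_4 = (+0.0689, -0.9976)
  (0,1): δ = 87.61°  ·
  (0,2): δ = 27.83°  ✓
  (0,3): δ = 22.92°  ✓
  (0,4): δ = 89.53°  ·
  (1,2): δ = 120.22°  ·
  (1,3): δ = 69.48°  ✓
  (1,4): δ = 2.87°  ✓
  (2,3): δ = 129.25°  ·
  (2,4): δ = 62.64°  ✓
  (3,4): δ = 113.39°  ·
antipodal pairs: 5

count = 5; pairs: (0,2), (0,3), (1,3), (1,4), (2,4)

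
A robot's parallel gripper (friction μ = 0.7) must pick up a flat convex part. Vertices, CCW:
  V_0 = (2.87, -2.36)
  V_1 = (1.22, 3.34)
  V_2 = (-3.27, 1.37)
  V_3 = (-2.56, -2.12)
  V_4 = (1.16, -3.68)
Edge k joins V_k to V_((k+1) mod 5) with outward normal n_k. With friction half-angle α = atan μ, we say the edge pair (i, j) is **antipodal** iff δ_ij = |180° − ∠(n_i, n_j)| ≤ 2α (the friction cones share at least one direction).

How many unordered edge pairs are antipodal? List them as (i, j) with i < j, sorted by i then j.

α = atan 0.7 = 34.99°;  2α = 69.98°
n_0 = (+0.9606, +0.2781)
n_1 = (-0.4018, +0.9157)
n_2 = (-0.9799, -0.1994)
n_3 = (-0.3867, -0.9222)
n_4 = (+0.6111, -0.7916)
  (0,1): δ = 82.45°  ·
  (0,2): δ = 4.65°  ✓
  (0,3): δ = 51.10°  ✓
  (0,4): δ = 111.52°  ·
  (1,2): δ = 102.19°  ·
  (1,3): δ = 46.44°  ✓
  (1,4): δ = 13.98°  ✓
  (2,3): δ = 124.25°  ·
  (2,4): δ = 63.83°  ✓
  (3,4): δ = 119.58°  ·
antipodal pairs: 5

count = 5; pairs: (0,2), (0,3), (1,3), (1,4), (2,4)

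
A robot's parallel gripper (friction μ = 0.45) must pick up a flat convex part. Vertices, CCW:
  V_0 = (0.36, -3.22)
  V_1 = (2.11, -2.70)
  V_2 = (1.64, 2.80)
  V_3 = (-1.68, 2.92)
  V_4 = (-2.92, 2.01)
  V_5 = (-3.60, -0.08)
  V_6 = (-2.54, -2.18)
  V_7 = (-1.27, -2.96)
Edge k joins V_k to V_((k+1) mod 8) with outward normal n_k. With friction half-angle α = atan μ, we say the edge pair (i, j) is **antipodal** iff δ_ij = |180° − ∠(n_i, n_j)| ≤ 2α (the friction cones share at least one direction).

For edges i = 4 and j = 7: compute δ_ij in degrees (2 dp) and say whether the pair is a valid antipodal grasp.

α = atan 0.45 = 24.23°;  2α = 48.46°
edge 4: e_4 = (-0.68, -2.09);  n_4 = (-0.9509, +0.3094)
edge 7: e_7 = (+1.63, -0.26);  n_7 = (-0.1575, -0.9875)
∠(n_4, n_7) = 98.96°
δ = |180° − 98.96°| = 81.04°
81.04° > 2α = 48.46°  →  invalid

δ = 81.04°, invalid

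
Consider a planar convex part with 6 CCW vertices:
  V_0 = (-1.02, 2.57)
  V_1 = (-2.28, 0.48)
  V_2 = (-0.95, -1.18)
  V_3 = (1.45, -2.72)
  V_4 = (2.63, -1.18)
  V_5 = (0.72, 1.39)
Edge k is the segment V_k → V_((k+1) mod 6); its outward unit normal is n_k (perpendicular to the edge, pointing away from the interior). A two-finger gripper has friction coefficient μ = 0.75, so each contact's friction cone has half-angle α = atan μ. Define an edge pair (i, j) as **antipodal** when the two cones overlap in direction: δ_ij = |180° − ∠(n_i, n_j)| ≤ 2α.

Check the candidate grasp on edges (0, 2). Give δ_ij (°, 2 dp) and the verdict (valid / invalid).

α = atan 0.75 = 36.87°;  2α = 73.74°
edge 0: e_0 = (-1.26, -2.09);  n_0 = (-0.8564, +0.5163)
edge 2: e_2 = (+2.40, -1.54);  n_2 = (-0.5400, -0.8416)
∠(n_0, n_2) = 88.40°
δ = |180° − 88.40°| = 91.60°
91.60° > 2α = 73.74°  →  invalid

δ = 91.60°, invalid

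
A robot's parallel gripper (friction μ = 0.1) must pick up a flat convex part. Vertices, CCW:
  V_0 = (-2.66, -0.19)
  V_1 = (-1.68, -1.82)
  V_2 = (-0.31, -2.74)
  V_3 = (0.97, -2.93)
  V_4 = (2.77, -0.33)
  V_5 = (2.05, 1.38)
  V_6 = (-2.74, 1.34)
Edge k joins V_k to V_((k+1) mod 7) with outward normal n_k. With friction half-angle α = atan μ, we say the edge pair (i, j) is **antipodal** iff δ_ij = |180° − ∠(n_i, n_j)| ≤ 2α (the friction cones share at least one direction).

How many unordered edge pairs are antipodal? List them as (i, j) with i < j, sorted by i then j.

count = 2; pairs: (0,4), (2,5)

α = atan 0.1 = 5.71°;  2α = 11.42°
n_0 = (-0.8570, -0.5153)
n_1 = (-0.5575, -0.8302)
n_2 = (-0.1468, -0.9892)
n_3 = (+0.8222, -0.5692)
n_4 = (+0.9216, +0.3881)
n_5 = (-0.0084, +1.0000)
n_6 = (-0.9986, -0.0522)
  (0,1): δ = 154.90°  ·
  (0,2): δ = 129.46°  ·
  (0,3): δ = 65.71°  ·
  (0,4): δ = 8.18°  ✓
  (0,5): δ = 59.46°  ·
  (0,6): δ = 151.98°  ·
  (1,2): δ = 154.56°  ·
  (1,3): δ = 90.81°  ·
  (1,4): δ = 33.28°  ·
  (1,5): δ = 34.36°  ·
  (1,6): δ = 126.88°  ·
  (2,3): δ = 116.25°  ·
  (2,4): δ = 58.72°  ·
  (2,5): δ = 8.92°  ✓
  (2,6): δ = 101.44°  ·
  (3,4): δ = 122.47°  ·
  (3,5): δ = 54.83°  ·
  (3,6): δ = 37.69°  ·
  (4,5): δ = 112.36°  ·
  (4,6): δ = 19.84°  ·
  (5,6): δ = 87.49°  ·
antipodal pairs: 2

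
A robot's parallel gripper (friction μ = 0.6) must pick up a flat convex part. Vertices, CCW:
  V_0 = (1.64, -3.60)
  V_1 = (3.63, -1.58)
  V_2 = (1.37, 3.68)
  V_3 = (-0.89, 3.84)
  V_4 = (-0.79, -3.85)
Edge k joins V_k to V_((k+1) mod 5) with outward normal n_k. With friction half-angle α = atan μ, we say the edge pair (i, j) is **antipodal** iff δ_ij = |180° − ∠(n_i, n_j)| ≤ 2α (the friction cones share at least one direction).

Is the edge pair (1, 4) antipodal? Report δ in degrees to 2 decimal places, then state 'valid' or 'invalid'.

δ = 72.62°, invalid

α = atan 0.6 = 30.96°;  2α = 61.93°
edge 1: e_1 = (-2.26, +5.26);  n_1 = (+0.9188, +0.3948)
edge 4: e_4 = (+2.43, +0.25);  n_4 = (+0.1023, -0.9947)
∠(n_1, n_4) = 107.38°
δ = |180° − 107.38°| = 72.62°
72.62° > 2α = 61.93°  →  invalid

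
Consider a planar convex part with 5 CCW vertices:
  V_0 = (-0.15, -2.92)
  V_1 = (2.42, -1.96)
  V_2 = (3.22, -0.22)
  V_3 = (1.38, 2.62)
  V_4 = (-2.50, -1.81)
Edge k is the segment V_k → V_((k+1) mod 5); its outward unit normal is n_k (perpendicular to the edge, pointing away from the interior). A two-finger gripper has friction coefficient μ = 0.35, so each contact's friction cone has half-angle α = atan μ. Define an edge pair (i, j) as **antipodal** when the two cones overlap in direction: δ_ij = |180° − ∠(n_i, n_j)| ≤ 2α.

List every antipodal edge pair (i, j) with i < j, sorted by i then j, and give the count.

count = 3; pairs: (0,3), (1,3), (2,4)

α = atan 0.35 = 19.29°;  2α = 38.58°
n_0 = (+0.3499, -0.9368)
n_1 = (+0.9086, -0.4177)
n_2 = (+0.8393, +0.5437)
n_3 = (-0.7523, +0.6589)
n_4 = (-0.4271, -0.9042)
  (0,1): δ = 135.17°  ·
  (0,2): δ = 77.54°  ·
  (0,3): δ = 28.30°  ✓
  (0,4): δ = 134.23°  ·
  (1,2): δ = 122.37°  ·
  (1,3): δ = 16.52°  ✓
  (1,4): δ = 89.41°  ·
  (2,3): δ = 74.15°  ·
  (2,4): δ = 31.78°  ✓
  (3,4): δ = 74.07°  ·
antipodal pairs: 3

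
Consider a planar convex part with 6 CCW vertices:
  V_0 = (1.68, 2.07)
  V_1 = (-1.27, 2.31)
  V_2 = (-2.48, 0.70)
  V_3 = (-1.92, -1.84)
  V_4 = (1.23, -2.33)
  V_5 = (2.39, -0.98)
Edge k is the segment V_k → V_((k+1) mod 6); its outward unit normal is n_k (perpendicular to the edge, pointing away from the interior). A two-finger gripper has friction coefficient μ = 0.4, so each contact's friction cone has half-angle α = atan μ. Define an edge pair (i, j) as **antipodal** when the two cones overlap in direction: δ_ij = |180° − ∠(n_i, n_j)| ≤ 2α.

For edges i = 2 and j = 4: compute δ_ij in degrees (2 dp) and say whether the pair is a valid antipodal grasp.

α = atan 0.4 = 21.80°;  2α = 43.60°
edge 2: e_2 = (+0.56, -2.54);  n_2 = (-0.9765, -0.2153)
edge 4: e_4 = (+1.16, +1.35);  n_4 = (+0.7585, -0.6517)
∠(n_2, n_4) = 126.90°
δ = |180° − 126.90°| = 53.10°
53.10° > 2α = 43.60°  →  invalid

δ = 53.10°, invalid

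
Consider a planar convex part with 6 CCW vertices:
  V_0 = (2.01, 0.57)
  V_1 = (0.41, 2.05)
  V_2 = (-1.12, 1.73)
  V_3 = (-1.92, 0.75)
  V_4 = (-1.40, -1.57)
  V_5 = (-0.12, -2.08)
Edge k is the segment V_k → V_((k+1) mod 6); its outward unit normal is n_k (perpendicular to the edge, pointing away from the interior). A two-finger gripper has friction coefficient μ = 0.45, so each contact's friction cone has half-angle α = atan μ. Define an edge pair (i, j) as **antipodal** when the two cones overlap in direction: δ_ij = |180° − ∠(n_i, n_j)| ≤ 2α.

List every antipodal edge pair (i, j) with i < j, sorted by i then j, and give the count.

count = 5; pairs: (0,3), (0,4), (1,4), (1,5), (2,5)

α = atan 0.45 = 24.23°;  2α = 48.46°
n_0 = (+0.6790, +0.7341)
n_1 = (-0.2047, +0.9788)
n_2 = (-0.7747, +0.6324)
n_3 = (-0.9758, -0.2187)
n_4 = (-0.3701, -0.9290)
n_5 = (+0.7794, -0.6265)
  (0,1): δ = 125.42°  ·
  (0,2): δ = 86.46°  ·
  (0,3): δ = 34.60°  ✓
  (0,4): δ = 21.04°  ✓
  (0,5): δ = 93.98°  ·
  (1,2): δ = 141.04°  ·
  (1,3): δ = 89.18°  ·
  (1,4): δ = 33.54°  ✓
  (1,5): δ = 39.40°  ✓
  (2,3): δ = 128.14°  ·
  (2,4): δ = 72.50°  ·
  (2,5): δ = 0.43°  ✓
  (3,4): δ = 124.36°  ·
  (3,5): δ = 51.42°  ·
  (4,5): δ = 107.07°  ·
antipodal pairs: 5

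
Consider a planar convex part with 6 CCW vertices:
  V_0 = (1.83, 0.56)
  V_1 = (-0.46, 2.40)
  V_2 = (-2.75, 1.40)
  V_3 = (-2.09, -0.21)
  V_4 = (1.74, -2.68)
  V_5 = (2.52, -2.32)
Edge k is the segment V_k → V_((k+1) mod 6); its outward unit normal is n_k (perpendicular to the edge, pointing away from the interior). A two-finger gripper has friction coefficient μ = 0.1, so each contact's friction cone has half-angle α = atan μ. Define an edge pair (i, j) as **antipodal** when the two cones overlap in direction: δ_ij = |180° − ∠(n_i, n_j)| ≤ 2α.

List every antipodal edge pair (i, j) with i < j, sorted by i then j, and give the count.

count = 3; pairs: (0,3), (1,4), (2,5)

α = atan 0.1 = 5.71°;  2α = 11.42°
n_0 = (+0.6264, +0.7795)
n_1 = (-0.4002, +0.9164)
n_2 = (-0.9253, -0.3793)
n_3 = (-0.5420, -0.8404)
n_4 = (+0.4191, -0.9080)
n_5 = (+0.9725, +0.2330)
  (0,1): δ = 117.63°  ·
  (0,2): δ = 28.93°  ·
  (0,3): δ = 5.96°  ✓
  (0,4): δ = 63.56°  ·
  (0,5): δ = 142.25°  ·
  (1,2): δ = 91.30°  ·
  (1,3): δ = 56.41°  ·
  (1,4): δ = 1.19°  ✓
  (1,5): δ = 79.88°  ·
  (2,3): δ = 145.11°  ·
  (2,4): δ = 87.52°  ·
  (2,5): δ = 8.82°  ✓
  (3,4): δ = 122.41°  ·
  (3,5): δ = 43.71°  ·
  (4,5): δ = 101.30°  ·
antipodal pairs: 3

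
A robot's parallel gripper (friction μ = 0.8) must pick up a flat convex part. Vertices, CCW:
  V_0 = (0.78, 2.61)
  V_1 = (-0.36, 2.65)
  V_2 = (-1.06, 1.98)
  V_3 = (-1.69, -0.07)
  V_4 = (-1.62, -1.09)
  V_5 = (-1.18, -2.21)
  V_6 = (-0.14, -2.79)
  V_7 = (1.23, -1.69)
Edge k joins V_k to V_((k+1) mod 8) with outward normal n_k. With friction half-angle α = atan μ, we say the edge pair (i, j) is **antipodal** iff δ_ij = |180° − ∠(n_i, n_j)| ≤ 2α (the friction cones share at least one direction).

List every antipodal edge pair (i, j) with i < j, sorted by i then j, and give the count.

α = atan 0.8 = 38.66°;  2α = 77.32°
n_0 = (+0.0351, +0.9994)
n_1 = (-0.6915, +0.7224)
n_2 = (-0.9559, +0.2938)
n_3 = (-0.9977, -0.0685)
n_4 = (-0.9308, -0.3657)
n_5 = (-0.4871, -0.8734)
n_6 = (+0.6261, -0.7798)
n_7 = (+0.9946, +0.1041)
  (0,1): δ = 134.24°  ·
  (0,2): δ = 105.07°  ·
  (0,3): δ = 84.06°  ·
  (0,4): δ = 66.54°  ✓
  (0,5): δ = 27.14°  ✓
  (0,6): δ = 40.77°  ✓
  (0,7): δ = 97.98°  ·
  (1,2): δ = 150.83°  ·
  (1,3): δ = 129.82°  ·
  (1,4): δ = 112.30°  ·
  (1,5): δ = 72.89°  ✓
  (1,6): δ = 4.98°  ✓
  (1,7): δ = 52.23°  ✓
  (2,3): δ = 158.99°  ·
  (2,4): δ = 141.47°  ·
  (2,5): δ = 102.06°  ·
  (2,6): δ = 34.16°  ✓
  (2,7): δ = 23.06°  ✓
  (3,4): δ = 162.48°  ·
  (3,5): δ = 123.07°  ·
  (3,6): δ = 55.16°  ✓
  (3,7): δ = 2.05°  ✓
  (4,5): δ = 140.60°  ·
  (4,6): δ = 72.69°  ✓
  (4,7): δ = 15.47°  ✓
  (5,6): δ = 112.09°  ·
  (5,7): δ = 54.88°  ✓
  (6,7): δ = 122.79°  ·
antipodal pairs: 13

count = 13; pairs: (0,4), (0,5), (0,6), (1,5), (1,6), (1,7), (2,6), (2,7), (3,6), (3,7), (4,6), (4,7), (5,7)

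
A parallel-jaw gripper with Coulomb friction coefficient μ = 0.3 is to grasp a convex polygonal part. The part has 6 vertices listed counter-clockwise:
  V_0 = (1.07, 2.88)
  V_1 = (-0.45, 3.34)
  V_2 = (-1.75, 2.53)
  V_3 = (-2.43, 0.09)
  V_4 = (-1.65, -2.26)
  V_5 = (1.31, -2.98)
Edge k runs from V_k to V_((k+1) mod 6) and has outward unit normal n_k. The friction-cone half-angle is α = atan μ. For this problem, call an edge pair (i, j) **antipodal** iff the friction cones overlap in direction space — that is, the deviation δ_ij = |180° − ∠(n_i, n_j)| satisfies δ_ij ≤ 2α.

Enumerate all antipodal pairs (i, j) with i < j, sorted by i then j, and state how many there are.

count = 3; pairs: (0,4), (2,5), (3,5)

α = atan 0.3 = 16.70°;  2α = 33.40°
n_0 = (+0.2897, +0.9571)
n_1 = (-0.5288, +0.8487)
n_2 = (-0.9633, +0.2685)
n_3 = (-0.9491, -0.3150)
n_4 = (-0.2364, -0.9717)
n_5 = (+0.9992, +0.0409)
  (0,1): δ = 131.24°  ·
  (0,2): δ = 88.74°  ·
  (0,3): δ = 54.80°  ·
  (0,4): δ = 3.17°  ✓
  (0,5): δ = 109.18°  ·
  (1,2): δ = 137.50°  ·
  (1,3): δ = 103.56°  ·
  (1,4): δ = 45.60°  ·
  (1,5): δ = 60.42°  ·
  (2,3): δ = 146.07°  ·
  (2,4): δ = 88.10°  ·
  (2,5): δ = 17.92°  ✓
  (3,4): δ = 122.03°  ·
  (3,5): δ = 16.02°  ✓
  (4,5): δ = 73.98°  ·
antipodal pairs: 3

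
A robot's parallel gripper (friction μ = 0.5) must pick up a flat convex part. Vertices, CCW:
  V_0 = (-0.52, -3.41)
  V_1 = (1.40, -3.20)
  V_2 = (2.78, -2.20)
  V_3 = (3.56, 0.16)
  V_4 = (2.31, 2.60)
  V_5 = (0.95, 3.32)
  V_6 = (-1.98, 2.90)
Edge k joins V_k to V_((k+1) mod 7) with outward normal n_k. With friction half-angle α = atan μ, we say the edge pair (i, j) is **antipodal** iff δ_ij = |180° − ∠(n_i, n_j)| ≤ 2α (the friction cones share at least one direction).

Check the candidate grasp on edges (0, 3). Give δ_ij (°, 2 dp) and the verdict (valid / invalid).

δ = 69.12°, invalid

α = atan 0.5 = 26.57°;  2α = 53.13°
edge 0: e_0 = (+1.92, +0.21);  n_0 = (+0.1087, -0.9941)
edge 3: e_3 = (-1.25, +2.44);  n_3 = (+0.8900, +0.4559)
∠(n_0, n_3) = 110.88°
δ = |180° − 110.88°| = 69.12°
69.12° > 2α = 53.13°  →  invalid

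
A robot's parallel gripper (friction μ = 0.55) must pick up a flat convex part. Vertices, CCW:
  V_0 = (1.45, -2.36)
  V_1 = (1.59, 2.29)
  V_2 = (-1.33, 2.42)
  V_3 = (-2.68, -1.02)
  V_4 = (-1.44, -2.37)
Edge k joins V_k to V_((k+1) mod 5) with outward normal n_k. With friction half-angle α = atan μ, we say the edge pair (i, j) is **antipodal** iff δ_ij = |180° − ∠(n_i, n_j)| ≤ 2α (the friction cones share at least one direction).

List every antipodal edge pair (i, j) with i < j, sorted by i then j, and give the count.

α = atan 0.55 = 28.81°;  2α = 57.62°
n_0 = (+0.9995, -0.0301)
n_1 = (+0.0445, +0.9990)
n_2 = (-0.9309, +0.3653)
n_3 = (-0.7365, -0.6765)
n_4 = (+0.0035, -1.0000)
  (0,1): δ = 90.82°  ·
  (0,2): δ = 19.70°  ✓
  (0,3): δ = 44.29°  ✓
  (0,4): δ = 91.92°  ·
  (1,2): δ = 108.88°  ·
  (1,3): δ = 44.88°  ✓
  (1,4): δ = 2.75°  ✓
  (2,3): δ = 116.00°  ·
  (2,4): δ = 68.37°  ·
  (3,4): δ = 132.37°  ·
antipodal pairs: 4

count = 4; pairs: (0,2), (0,3), (1,3), (1,4)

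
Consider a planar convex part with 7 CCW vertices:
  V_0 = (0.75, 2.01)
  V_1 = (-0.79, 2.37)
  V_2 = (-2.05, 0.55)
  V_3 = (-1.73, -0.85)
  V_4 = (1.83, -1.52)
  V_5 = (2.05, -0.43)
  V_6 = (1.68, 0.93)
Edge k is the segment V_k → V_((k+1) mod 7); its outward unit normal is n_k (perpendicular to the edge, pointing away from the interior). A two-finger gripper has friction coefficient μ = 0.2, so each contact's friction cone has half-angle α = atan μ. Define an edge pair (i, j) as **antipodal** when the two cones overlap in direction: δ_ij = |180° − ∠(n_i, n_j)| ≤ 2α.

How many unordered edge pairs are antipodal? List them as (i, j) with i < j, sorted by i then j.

α = atan 0.2 = 11.31°;  2α = 22.62°
n_0 = (+0.2276, +0.9737)
n_1 = (-0.8222, +0.5692)
n_2 = (-0.9749, -0.2228)
n_3 = (-0.1850, -0.9827)
n_4 = (+0.9802, -0.1978)
n_5 = (+0.9649, +0.2625)
n_6 = (+0.7578, +0.6525)
  (0,1): δ = 111.54°  ·
  (0,2): δ = 63.97°  ·
  (0,3): δ = 2.50°  ✓
  (0,4): δ = 91.75°  ·
  (0,5): δ = 118.38°  ·
  (0,6): δ = 143.89°  ·
  (1,2): δ = 132.43°  ·
  (1,3): δ = 65.96°  ·
  (1,4): δ = 23.28°  ·
  (1,5): δ = 49.91°  ·
  (1,6): δ = 75.43°  ·
  (2,3): δ = 113.53°  ·
  (2,4): δ = 24.29°  ·
  (2,5): δ = 2.34°  ✓
  (2,6): δ = 27.86°  ·
  (3,4): δ = 90.75°  ·
  (3,5): δ = 64.12°  ·
  (3,6): δ = 38.61°  ·
  (4,5): δ = 153.37°  ·
  (4,6): δ = 127.86°  ·
  (5,6): δ = 154.49°  ·
antipodal pairs: 2

count = 2; pairs: (0,3), (2,5)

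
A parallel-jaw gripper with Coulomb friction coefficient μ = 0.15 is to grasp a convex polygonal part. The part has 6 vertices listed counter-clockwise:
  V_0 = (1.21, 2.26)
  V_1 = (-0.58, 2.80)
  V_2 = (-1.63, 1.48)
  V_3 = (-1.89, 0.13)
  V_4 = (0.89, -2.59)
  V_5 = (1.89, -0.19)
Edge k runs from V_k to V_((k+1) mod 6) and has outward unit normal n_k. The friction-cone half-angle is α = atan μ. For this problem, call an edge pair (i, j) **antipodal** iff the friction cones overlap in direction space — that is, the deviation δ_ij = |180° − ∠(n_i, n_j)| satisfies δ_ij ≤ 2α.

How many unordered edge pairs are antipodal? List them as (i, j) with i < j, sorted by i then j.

count = 2; pairs: (1,4), (2,4)

α = atan 0.15 = 8.53°;  2α = 17.06°
n_0 = (+0.2888, +0.9574)
n_1 = (-0.7826, +0.6225)
n_2 = (-0.9820, +0.1891)
n_3 = (-0.6994, -0.7148)
n_4 = (+0.9231, -0.3846)
n_5 = (+0.9636, +0.2674)
  (0,1): δ = 111.71°  ·
  (0,2): δ = 84.11°  ·
  (0,3): δ = 27.59°  ·
  (0,4): δ = 84.17°  ·
  (0,5): δ = 122.30°  ·
  (1,2): δ = 152.40°  ·
  (1,3): δ = 95.87°  ·
  (1,4): δ = 15.88°  ✓
  (1,5): δ = 54.01°  ·
  (2,3): δ = 123.47°  ·
  (2,4): δ = 11.72°  ✓
  (2,5): δ = 26.41°  ·
  (3,4): δ = 68.24°  ·
  (3,5): δ = 30.11°  ·
  (4,5): δ = 141.87°  ·
antipodal pairs: 2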